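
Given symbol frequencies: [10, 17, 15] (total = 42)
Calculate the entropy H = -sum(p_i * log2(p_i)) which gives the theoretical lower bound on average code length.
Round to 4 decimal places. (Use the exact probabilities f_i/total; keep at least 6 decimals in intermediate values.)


Per-symbol terms -p_i * log2(p_i) with p_i = f_i/42:
  p = 10/42 = 0.238095: log2(p) = -2.070389, -p*log2(p) = 0.492950
  p = 17/42 = 0.404762: log2(p) = -1.304855, -p*log2(p) = 0.528155
  p = 15/42 = 0.357143: log2(p) = -1.485427, -p*log2(p) = 0.530510
H = 0.492950 + 0.528155 + 0.530510 = 1.551615

H = 1.5516 bits/symbol


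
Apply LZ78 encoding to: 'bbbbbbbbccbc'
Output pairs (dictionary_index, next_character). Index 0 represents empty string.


LZ78 encoding steps:
Dictionary: {0: ''}
Step 1: w='' (idx 0), next='b' -> output (0, 'b'), add 'b' as idx 1
Step 2: w='b' (idx 1), next='b' -> output (1, 'b'), add 'bb' as idx 2
Step 3: w='bb' (idx 2), next='b' -> output (2, 'b'), add 'bbb' as idx 3
Step 4: w='bb' (idx 2), next='c' -> output (2, 'c'), add 'bbc' as idx 4
Step 5: w='' (idx 0), next='c' -> output (0, 'c'), add 'c' as idx 5
Step 6: w='b' (idx 1), next='c' -> output (1, 'c'), add 'bc' as idx 6


Encoded: [(0, 'b'), (1, 'b'), (2, 'b'), (2, 'c'), (0, 'c'), (1, 'c')]


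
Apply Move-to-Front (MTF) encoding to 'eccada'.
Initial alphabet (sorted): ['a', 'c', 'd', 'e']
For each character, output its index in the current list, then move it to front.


MTF encoding:
'e': index 3 in ['a', 'c', 'd', 'e'] -> ['e', 'a', 'c', 'd']
'c': index 2 in ['e', 'a', 'c', 'd'] -> ['c', 'e', 'a', 'd']
'c': index 0 in ['c', 'e', 'a', 'd'] -> ['c', 'e', 'a', 'd']
'a': index 2 in ['c', 'e', 'a', 'd'] -> ['a', 'c', 'e', 'd']
'd': index 3 in ['a', 'c', 'e', 'd'] -> ['d', 'a', 'c', 'e']
'a': index 1 in ['d', 'a', 'c', 'e'] -> ['a', 'd', 'c', 'e']


Output: [3, 2, 0, 2, 3, 1]


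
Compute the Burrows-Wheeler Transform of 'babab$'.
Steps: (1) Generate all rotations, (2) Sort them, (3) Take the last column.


Rotations (sorted):
  0: $babab -> last char: b
  1: ab$bab -> last char: b
  2: abab$b -> last char: b
  3: b$baba -> last char: a
  4: bab$ba -> last char: a
  5: babab$ -> last char: $


BWT = bbbaa$


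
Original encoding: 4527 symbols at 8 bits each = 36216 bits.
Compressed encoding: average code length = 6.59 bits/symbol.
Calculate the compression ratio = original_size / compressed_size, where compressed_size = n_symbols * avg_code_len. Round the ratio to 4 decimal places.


original_size = n_symbols * orig_bits = 4527 * 8 = 36216 bits
compressed_size = n_symbols * avg_code_len = 4527 * 6.59 = 29832.93 bits
ratio = original_size / compressed_size = 36216 / 29832.93 = 1.214

Compression ratio = 1.214


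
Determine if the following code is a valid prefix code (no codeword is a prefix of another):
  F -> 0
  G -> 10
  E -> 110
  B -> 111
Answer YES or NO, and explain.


Checking each pair (does one codeword prefix another?):
  F='0' vs G='10': no prefix
  F='0' vs E='110': no prefix
  F='0' vs B='111': no prefix
  G='10' vs F='0': no prefix
  G='10' vs E='110': no prefix
  G='10' vs B='111': no prefix
  E='110' vs F='0': no prefix
  E='110' vs G='10': no prefix
  E='110' vs B='111': no prefix
  B='111' vs F='0': no prefix
  B='111' vs G='10': no prefix
  B='111' vs E='110': no prefix
No violation found over all pairs.

YES -- this is a valid prefix code. No codeword is a prefix of any other codeword.


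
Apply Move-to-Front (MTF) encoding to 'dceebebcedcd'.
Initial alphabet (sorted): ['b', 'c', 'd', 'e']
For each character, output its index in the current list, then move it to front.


MTF encoding:
'd': index 2 in ['b', 'c', 'd', 'e'] -> ['d', 'b', 'c', 'e']
'c': index 2 in ['d', 'b', 'c', 'e'] -> ['c', 'd', 'b', 'e']
'e': index 3 in ['c', 'd', 'b', 'e'] -> ['e', 'c', 'd', 'b']
'e': index 0 in ['e', 'c', 'd', 'b'] -> ['e', 'c', 'd', 'b']
'b': index 3 in ['e', 'c', 'd', 'b'] -> ['b', 'e', 'c', 'd']
'e': index 1 in ['b', 'e', 'c', 'd'] -> ['e', 'b', 'c', 'd']
'b': index 1 in ['e', 'b', 'c', 'd'] -> ['b', 'e', 'c', 'd']
'c': index 2 in ['b', 'e', 'c', 'd'] -> ['c', 'b', 'e', 'd']
'e': index 2 in ['c', 'b', 'e', 'd'] -> ['e', 'c', 'b', 'd']
'd': index 3 in ['e', 'c', 'b', 'd'] -> ['d', 'e', 'c', 'b']
'c': index 2 in ['d', 'e', 'c', 'b'] -> ['c', 'd', 'e', 'b']
'd': index 1 in ['c', 'd', 'e', 'b'] -> ['d', 'c', 'e', 'b']


Output: [2, 2, 3, 0, 3, 1, 1, 2, 2, 3, 2, 1]


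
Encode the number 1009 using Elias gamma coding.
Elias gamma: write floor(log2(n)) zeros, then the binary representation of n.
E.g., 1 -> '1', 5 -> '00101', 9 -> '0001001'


num_bits = floor(log2(1009)) + 1 = 10
leading_zeros = num_bits - 1 = 9
binary(1009) = 1111110001

Elias gamma(1009) = '000000000' + '1111110001' = 0000000001111110001 (19 bits)


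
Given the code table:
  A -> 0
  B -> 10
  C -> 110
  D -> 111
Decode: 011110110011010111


Decoding:
0 -> A
111 -> D
10 -> B
110 -> C
0 -> A
110 -> C
10 -> B
111 -> D


Result: ADBCACBD


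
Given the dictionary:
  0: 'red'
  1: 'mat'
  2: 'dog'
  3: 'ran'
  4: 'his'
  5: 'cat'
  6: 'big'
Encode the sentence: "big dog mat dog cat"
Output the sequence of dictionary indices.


Look up each word in the dictionary:
  'big' -> 6
  'dog' -> 2
  'mat' -> 1
  'dog' -> 2
  'cat' -> 5

Encoded: [6, 2, 1, 2, 5]


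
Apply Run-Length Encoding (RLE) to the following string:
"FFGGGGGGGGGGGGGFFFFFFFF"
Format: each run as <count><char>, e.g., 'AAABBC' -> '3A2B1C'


Scanning runs left to right:
  i=0: run of 'F' x 2 -> '2F'
  i=2: run of 'G' x 13 -> '13G'
  i=15: run of 'F' x 8 -> '8F'

RLE = 2F13G8F


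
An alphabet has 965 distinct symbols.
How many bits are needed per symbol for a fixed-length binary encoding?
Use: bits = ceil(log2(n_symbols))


log2(965) = 9.9144
Bracket: 2^9 = 512 < 965 <= 2^10 = 1024
So ceil(log2(965)) = 10

bits = ceil(log2(965)) = ceil(9.9144) = 10 bits


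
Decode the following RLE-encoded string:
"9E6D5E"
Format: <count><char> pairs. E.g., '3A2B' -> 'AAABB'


Expanding each <count><char> pair:
  9E -> 'EEEEEEEEE'
  6D -> 'DDDDDD'
  5E -> 'EEEEE'

Decoded = EEEEEEEEEDDDDDDEEEEE


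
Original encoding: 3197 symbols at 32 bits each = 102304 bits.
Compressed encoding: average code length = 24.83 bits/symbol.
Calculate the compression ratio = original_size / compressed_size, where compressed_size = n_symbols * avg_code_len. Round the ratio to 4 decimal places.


original_size = n_symbols * orig_bits = 3197 * 32 = 102304 bits
compressed_size = n_symbols * avg_code_len = 3197 * 24.83 = 79381.51 bits
ratio = original_size / compressed_size = 102304 / 79381.51 = 1.2888

Compression ratio = 1.2888


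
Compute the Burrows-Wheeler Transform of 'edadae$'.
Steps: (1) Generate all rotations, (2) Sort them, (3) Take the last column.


Rotations (sorted):
  0: $edadae -> last char: e
  1: adae$ed -> last char: d
  2: ae$edad -> last char: d
  3: dadae$e -> last char: e
  4: dae$eda -> last char: a
  5: e$edada -> last char: a
  6: edadae$ -> last char: $


BWT = eddeaa$


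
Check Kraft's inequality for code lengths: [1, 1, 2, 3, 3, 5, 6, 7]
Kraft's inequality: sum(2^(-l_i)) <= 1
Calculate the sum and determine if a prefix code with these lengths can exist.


Sum = 2^(-1) + 2^(-1) + 2^(-2) + 2^(-3) + 2^(-3) + 2^(-5) + 2^(-6) + 2^(-7)
    = 0.5 + 0.5 + 0.25 + 0.125 + 0.125 + 0.03125 + 0.015625 + 0.0078125
    = 199/128 = 1.5546875
Since 1.5546875 > 1, Kraft's inequality is NOT satisfied.
A prefix code with these lengths CANNOT exist.

Kraft sum = 1.5546875. Not satisfied.


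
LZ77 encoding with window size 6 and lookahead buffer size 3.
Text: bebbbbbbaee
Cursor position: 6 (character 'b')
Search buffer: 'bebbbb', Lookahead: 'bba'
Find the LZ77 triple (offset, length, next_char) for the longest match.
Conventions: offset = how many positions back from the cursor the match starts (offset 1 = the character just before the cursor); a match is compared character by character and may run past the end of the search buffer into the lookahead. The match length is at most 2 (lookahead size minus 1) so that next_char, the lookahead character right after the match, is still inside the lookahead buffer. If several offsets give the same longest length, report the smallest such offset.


Try each offset into the search buffer:
  offset=1 (pos 5, char 'b'): match length 2
  offset=2 (pos 4, char 'b'): match length 2
  offset=3 (pos 3, char 'b'): match length 2
  offset=4 (pos 2, char 'b'): match length 2
  offset=5 (pos 1, char 'e'): match length 0
  offset=6 (pos 0, char 'b'): match length 1
Longest match has length 2, found at offsets 1, 2, 3, 4; take the smallest, offset 1.
next_char = character at position 6 + 2 = 8 -> 'a'

Best match: offset=1, length=2 (matching 'bb' starting at position 5)
LZ77 triple: (1, 2, 'a')


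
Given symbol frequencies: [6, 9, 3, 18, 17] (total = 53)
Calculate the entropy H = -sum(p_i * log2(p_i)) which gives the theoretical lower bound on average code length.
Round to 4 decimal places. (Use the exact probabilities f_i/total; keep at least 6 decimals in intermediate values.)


Per-symbol terms -p_i * log2(p_i) with p_i = f_i/53:
  p = 6/53 = 0.113208: log2(p) = -3.142958, -p*log2(p) = 0.355807
  p = 9/53 = 0.169811: log2(p) = -2.557995, -p*log2(p) = 0.434377
  p = 3/53 = 0.056604: log2(p) = -4.142958, -p*log2(p) = 0.234507
  p = 18/53 = 0.339623: log2(p) = -1.557995, -p*log2(p) = 0.529131
  p = 17/53 = 0.320755: log2(p) = -1.640458, -p*log2(p) = 0.526185
H = 0.355807 + 0.434377 + 0.234507 + 0.529131 + 0.526185 = 2.080007

H = 2.08 bits/symbol


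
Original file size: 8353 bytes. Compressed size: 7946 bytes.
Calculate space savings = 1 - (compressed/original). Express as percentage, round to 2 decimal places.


ratio = compressed/original = 7946/8353 = 0.951275
savings = 1 - ratio = 1 - 0.951275 = 0.048725
as a percentage: 0.048725 * 100 = 4.87%

Space savings = 1 - 7946/8353 = 4.87%


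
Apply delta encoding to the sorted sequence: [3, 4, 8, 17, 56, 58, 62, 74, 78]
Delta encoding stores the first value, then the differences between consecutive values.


First value: 3
Deltas:
  4 - 3 = 1
  8 - 4 = 4
  17 - 8 = 9
  56 - 17 = 39
  58 - 56 = 2
  62 - 58 = 4
  74 - 62 = 12
  78 - 74 = 4


Delta encoded: [3, 1, 4, 9, 39, 2, 4, 12, 4]


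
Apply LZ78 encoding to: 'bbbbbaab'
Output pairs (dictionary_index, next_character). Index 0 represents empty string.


LZ78 encoding steps:
Dictionary: {0: ''}
Step 1: w='' (idx 0), next='b' -> output (0, 'b'), add 'b' as idx 1
Step 2: w='b' (idx 1), next='b' -> output (1, 'b'), add 'bb' as idx 2
Step 3: w='bb' (idx 2), next='a' -> output (2, 'a'), add 'bba' as idx 3
Step 4: w='' (idx 0), next='a' -> output (0, 'a'), add 'a' as idx 4
Step 5: w='b' (idx 1), end of input -> output (1, '')


Encoded: [(0, 'b'), (1, 'b'), (2, 'a'), (0, 'a'), (1, '')]


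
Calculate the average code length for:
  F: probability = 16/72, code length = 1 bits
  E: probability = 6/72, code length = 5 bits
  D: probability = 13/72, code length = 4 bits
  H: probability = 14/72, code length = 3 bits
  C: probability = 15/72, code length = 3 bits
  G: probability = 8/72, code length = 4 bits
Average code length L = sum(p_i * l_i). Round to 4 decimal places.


Weighted contributions p_i * l_i:
  F: (16/72) * 1 = 16/72
  E: (6/72) * 5 = 30/72
  D: (13/72) * 4 = 52/72
  H: (14/72) * 3 = 42/72
  C: (15/72) * 3 = 45/72
  G: (8/72) * 4 = 32/72
Sum = (16 + 30 + 52 + 42 + 45 + 32)/72 = 217/72

L = 217/72 = 3.0139 bits/symbol


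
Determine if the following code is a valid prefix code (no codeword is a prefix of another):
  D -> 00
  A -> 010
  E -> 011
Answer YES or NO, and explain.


Checking each pair (does one codeword prefix another?):
  D='00' vs A='010': no prefix
  D='00' vs E='011': no prefix
  A='010' vs D='00': no prefix
  A='010' vs E='011': no prefix
  E='011' vs D='00': no prefix
  E='011' vs A='010': no prefix
No violation found over all pairs.

YES -- this is a valid prefix code. No codeword is a prefix of any other codeword.


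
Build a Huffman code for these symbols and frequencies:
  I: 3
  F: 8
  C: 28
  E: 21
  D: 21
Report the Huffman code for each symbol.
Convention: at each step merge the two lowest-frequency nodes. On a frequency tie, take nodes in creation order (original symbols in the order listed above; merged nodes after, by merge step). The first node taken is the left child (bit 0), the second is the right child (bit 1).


Huffman tree construction:
Step 1: Merge I(3) + F(8) = 11
Step 2: Merge (I+F)(11) + E(21) = 32
Step 3: Merge D(21) + C(28) = 49
Step 4: Merge ((I+F)+E)(32) + (D+C)(49) = 81
Read each symbol's code off the tree from the root (left child = 0, right child = 1).

Codes:
  I: 000 (length 3)
  F: 001 (length 3)
  C: 11 (length 2)
  E: 01 (length 2)
  D: 10 (length 2)
Average code length: 173/81 = 2.1358 bits/symbol


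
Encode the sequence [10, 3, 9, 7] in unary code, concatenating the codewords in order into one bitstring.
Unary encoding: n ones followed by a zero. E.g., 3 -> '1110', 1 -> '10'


Encode each number as n ones followed by a terminating 0:
  10 -> 11111111110 (11 bits)
  3 -> 1110 (4 bits)
  9 -> 1111111110 (10 bits)
  7 -> 11111110 (8 bits)
Total length = 11 + 4 + 10 + 8 = 33 bits.

Unary([10, 3, 9, 7]) = 111111111101110111111111011111110 (33 bits)


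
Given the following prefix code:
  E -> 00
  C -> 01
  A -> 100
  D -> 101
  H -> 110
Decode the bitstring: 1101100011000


Decoding step by step:
Bits 110 -> H
Bits 110 -> H
Bits 00 -> E
Bits 110 -> H
Bits 00 -> E


Decoded message: HHEHE


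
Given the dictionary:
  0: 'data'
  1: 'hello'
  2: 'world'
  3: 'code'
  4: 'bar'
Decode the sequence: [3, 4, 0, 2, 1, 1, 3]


Look up each index in the dictionary:
  3 -> 'code'
  4 -> 'bar'
  0 -> 'data'
  2 -> 'world'
  1 -> 'hello'
  1 -> 'hello'
  3 -> 'code'

Decoded: "code bar data world hello hello code"


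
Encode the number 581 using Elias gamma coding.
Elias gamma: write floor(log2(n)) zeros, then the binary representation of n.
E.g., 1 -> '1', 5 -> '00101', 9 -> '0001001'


num_bits = floor(log2(581)) + 1 = 10
leading_zeros = num_bits - 1 = 9
binary(581) = 1001000101

Elias gamma(581) = '000000000' + '1001000101' = 0000000001001000101 (19 bits)


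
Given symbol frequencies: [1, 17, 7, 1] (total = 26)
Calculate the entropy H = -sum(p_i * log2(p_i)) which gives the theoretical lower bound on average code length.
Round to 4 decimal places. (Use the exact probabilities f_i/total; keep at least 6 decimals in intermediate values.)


Per-symbol terms -p_i * log2(p_i) with p_i = f_i/26:
  p = 1/26 = 0.038462: log2(p) = -4.700440, -p*log2(p) = 0.180786
  p = 17/26 = 0.653846: log2(p) = -0.612977, -p*log2(p) = 0.400793
  p = 7/26 = 0.269231: log2(p) = -1.893085, -p*log2(p) = 0.509677
  p = 1/26 = 0.038462: log2(p) = -4.700440, -p*log2(p) = 0.180786
H = 0.180786 + 0.400793 + 0.509677 + 0.180786 = 1.272042

H = 1.272 bits/symbol


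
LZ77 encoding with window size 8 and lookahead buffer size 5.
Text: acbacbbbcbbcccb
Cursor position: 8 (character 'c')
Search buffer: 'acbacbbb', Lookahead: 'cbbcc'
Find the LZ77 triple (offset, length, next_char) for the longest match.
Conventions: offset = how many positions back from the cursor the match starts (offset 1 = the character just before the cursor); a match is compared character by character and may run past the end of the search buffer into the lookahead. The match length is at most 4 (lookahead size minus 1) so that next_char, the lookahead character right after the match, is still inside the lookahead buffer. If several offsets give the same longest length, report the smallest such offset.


Try each offset into the search buffer:
  offset=1 (pos 7, char 'b'): match length 0
  offset=2 (pos 6, char 'b'): match length 0
  offset=3 (pos 5, char 'b'): match length 0
  offset=4 (pos 4, char 'c'): match length 3
  offset=5 (pos 3, char 'a'): match length 0
  offset=6 (pos 2, char 'b'): match length 0
  offset=7 (pos 1, char 'c'): match length 2
  offset=8 (pos 0, char 'a'): match length 0
Longest match has length 3 at offset 4.
next_char = character at position 8 + 3 = 11 -> 'c'

Best match: offset=4, length=3 (matching 'cbb' starting at position 4)
LZ77 triple: (4, 3, 'c')


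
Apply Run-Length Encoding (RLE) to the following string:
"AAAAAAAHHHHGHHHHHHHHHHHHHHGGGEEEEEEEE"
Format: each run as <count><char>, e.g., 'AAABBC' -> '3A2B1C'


Scanning runs left to right:
  i=0: run of 'A' x 7 -> '7A'
  i=7: run of 'H' x 4 -> '4H'
  i=11: run of 'G' x 1 -> '1G'
  i=12: run of 'H' x 14 -> '14H'
  i=26: run of 'G' x 3 -> '3G'
  i=29: run of 'E' x 8 -> '8E'

RLE = 7A4H1G14H3G8E


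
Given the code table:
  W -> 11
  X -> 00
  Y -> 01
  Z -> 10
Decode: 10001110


Decoding:
10 -> Z
00 -> X
11 -> W
10 -> Z


Result: ZXWZ


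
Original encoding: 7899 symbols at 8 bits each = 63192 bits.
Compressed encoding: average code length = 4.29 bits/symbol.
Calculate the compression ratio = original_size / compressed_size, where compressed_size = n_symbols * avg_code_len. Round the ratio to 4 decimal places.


original_size = n_symbols * orig_bits = 7899 * 8 = 63192 bits
compressed_size = n_symbols * avg_code_len = 7899 * 4.29 = 33886.71 bits
ratio = original_size / compressed_size = 63192 / 33886.71 = 1.8648

Compression ratio = 1.8648


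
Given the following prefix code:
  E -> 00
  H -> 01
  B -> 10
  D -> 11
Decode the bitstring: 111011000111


Decoding step by step:
Bits 11 -> D
Bits 10 -> B
Bits 11 -> D
Bits 00 -> E
Bits 01 -> H
Bits 11 -> D


Decoded message: DBDEHD


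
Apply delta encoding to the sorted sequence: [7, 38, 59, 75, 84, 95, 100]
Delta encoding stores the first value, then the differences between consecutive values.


First value: 7
Deltas:
  38 - 7 = 31
  59 - 38 = 21
  75 - 59 = 16
  84 - 75 = 9
  95 - 84 = 11
  100 - 95 = 5


Delta encoded: [7, 31, 21, 16, 9, 11, 5]


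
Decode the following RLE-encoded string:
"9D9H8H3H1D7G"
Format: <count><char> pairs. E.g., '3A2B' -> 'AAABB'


Expanding each <count><char> pair:
  9D -> 'DDDDDDDDD'
  9H -> 'HHHHHHHHH'
  8H -> 'HHHHHHHH'
  3H -> 'HHH'
  1D -> 'D'
  7G -> 'GGGGGGG'

Decoded = DDDDDDDDDHHHHHHHHHHHHHHHHHHHHDGGGGGGG


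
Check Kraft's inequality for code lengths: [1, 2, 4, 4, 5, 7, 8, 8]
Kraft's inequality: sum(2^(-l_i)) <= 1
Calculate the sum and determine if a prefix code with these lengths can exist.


Sum = 2^(-1) + 2^(-2) + 2^(-4) + 2^(-4) + 2^(-5) + 2^(-7) + 2^(-8) + 2^(-8)
    = 0.5 + 0.25 + 0.0625 + 0.0625 + 0.03125 + 0.0078125 + 0.00390625 + 0.00390625
    = 236/256 = 0.921875
Since 0.921875 <= 1, Kraft's inequality IS satisfied.
A prefix code with these lengths CAN exist.

Kraft sum = 0.921875. Satisfied.


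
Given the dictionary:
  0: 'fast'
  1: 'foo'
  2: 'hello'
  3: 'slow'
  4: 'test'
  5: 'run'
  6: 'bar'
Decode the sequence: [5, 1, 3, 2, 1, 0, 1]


Look up each index in the dictionary:
  5 -> 'run'
  1 -> 'foo'
  3 -> 'slow'
  2 -> 'hello'
  1 -> 'foo'
  0 -> 'fast'
  1 -> 'foo'

Decoded: "run foo slow hello foo fast foo"


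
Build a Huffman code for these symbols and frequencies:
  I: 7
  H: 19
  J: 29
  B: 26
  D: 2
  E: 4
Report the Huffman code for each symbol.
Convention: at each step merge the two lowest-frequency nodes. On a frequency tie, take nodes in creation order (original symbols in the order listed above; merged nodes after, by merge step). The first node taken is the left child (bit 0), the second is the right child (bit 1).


Huffman tree construction:
Step 1: Merge D(2) + E(4) = 6
Step 2: Merge (D+E)(6) + I(7) = 13
Step 3: Merge ((D+E)+I)(13) + H(19) = 32
Step 4: Merge B(26) + J(29) = 55
Step 5: Merge (((D+E)+I)+H)(32) + (B+J)(55) = 87
Read each symbol's code off the tree from the root (left child = 0, right child = 1).

Codes:
  I: 001 (length 3)
  H: 01 (length 2)
  J: 11 (length 2)
  B: 10 (length 2)
  D: 0000 (length 4)
  E: 0001 (length 4)
Average code length: 193/87 = 2.2184 bits/symbol


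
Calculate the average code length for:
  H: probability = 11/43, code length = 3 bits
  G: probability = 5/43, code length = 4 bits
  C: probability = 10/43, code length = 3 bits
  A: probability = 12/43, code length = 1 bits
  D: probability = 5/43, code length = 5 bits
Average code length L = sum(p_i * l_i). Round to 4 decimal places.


Weighted contributions p_i * l_i:
  H: (11/43) * 3 = 33/43
  G: (5/43) * 4 = 20/43
  C: (10/43) * 3 = 30/43
  A: (12/43) * 1 = 12/43
  D: (5/43) * 5 = 25/43
Sum = (33 + 20 + 30 + 12 + 25)/43 = 120/43

L = 120/43 = 2.7907 bits/symbol


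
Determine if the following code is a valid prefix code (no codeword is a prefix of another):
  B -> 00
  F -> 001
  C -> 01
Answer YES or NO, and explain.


Checking each pair (does one codeword prefix another?):
  B='00' vs F='001': prefix -- VIOLATION

NO -- this is NOT a valid prefix code. B (00) is a prefix of F (001).


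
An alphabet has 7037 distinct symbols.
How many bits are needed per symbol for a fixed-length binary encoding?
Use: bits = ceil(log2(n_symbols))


log2(7037) = 12.7807
Bracket: 2^12 = 4096 < 7037 <= 2^13 = 8192
So ceil(log2(7037)) = 13

bits = ceil(log2(7037)) = ceil(12.7807) = 13 bits


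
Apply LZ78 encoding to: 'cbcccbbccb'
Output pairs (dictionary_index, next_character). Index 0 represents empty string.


LZ78 encoding steps:
Dictionary: {0: ''}
Step 1: w='' (idx 0), next='c' -> output (0, 'c'), add 'c' as idx 1
Step 2: w='' (idx 0), next='b' -> output (0, 'b'), add 'b' as idx 2
Step 3: w='c' (idx 1), next='c' -> output (1, 'c'), add 'cc' as idx 3
Step 4: w='c' (idx 1), next='b' -> output (1, 'b'), add 'cb' as idx 4
Step 5: w='b' (idx 2), next='c' -> output (2, 'c'), add 'bc' as idx 5
Step 6: w='cb' (idx 4), end of input -> output (4, '')


Encoded: [(0, 'c'), (0, 'b'), (1, 'c'), (1, 'b'), (2, 'c'), (4, '')]


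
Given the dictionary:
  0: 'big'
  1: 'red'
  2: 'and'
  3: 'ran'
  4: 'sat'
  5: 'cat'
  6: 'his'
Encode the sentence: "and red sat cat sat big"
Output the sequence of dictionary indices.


Look up each word in the dictionary:
  'and' -> 2
  'red' -> 1
  'sat' -> 4
  'cat' -> 5
  'sat' -> 4
  'big' -> 0

Encoded: [2, 1, 4, 5, 4, 0]


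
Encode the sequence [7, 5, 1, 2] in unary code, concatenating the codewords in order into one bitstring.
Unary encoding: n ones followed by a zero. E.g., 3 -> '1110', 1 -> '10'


Encode each number as n ones followed by a terminating 0:
  7 -> 11111110 (8 bits)
  5 -> 111110 (6 bits)
  1 -> 10 (2 bits)
  2 -> 110 (3 bits)
Total length = 8 + 6 + 2 + 3 = 19 bits.

Unary([7, 5, 1, 2]) = 1111111011111010110 (19 bits)


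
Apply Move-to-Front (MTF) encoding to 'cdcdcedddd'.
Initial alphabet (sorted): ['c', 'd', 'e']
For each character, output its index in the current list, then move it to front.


MTF encoding:
'c': index 0 in ['c', 'd', 'e'] -> ['c', 'd', 'e']
'd': index 1 in ['c', 'd', 'e'] -> ['d', 'c', 'e']
'c': index 1 in ['d', 'c', 'e'] -> ['c', 'd', 'e']
'd': index 1 in ['c', 'd', 'e'] -> ['d', 'c', 'e']
'c': index 1 in ['d', 'c', 'e'] -> ['c', 'd', 'e']
'e': index 2 in ['c', 'd', 'e'] -> ['e', 'c', 'd']
'd': index 2 in ['e', 'c', 'd'] -> ['d', 'e', 'c']
'd': index 0 in ['d', 'e', 'c'] -> ['d', 'e', 'c']
'd': index 0 in ['d', 'e', 'c'] -> ['d', 'e', 'c']
'd': index 0 in ['d', 'e', 'c'] -> ['d', 'e', 'c']


Output: [0, 1, 1, 1, 1, 2, 2, 0, 0, 0]


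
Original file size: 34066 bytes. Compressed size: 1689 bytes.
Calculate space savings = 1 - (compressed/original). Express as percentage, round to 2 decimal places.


ratio = compressed/original = 1689/34066 = 0.04958
savings = 1 - ratio = 1 - 0.04958 = 0.95042
as a percentage: 0.95042 * 100 = 95.04%

Space savings = 1 - 1689/34066 = 95.04%


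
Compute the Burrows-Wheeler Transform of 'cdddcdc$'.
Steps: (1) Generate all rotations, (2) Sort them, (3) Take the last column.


Rotations (sorted):
  0: $cdddcdc -> last char: c
  1: c$cdddcd -> last char: d
  2: cdc$cddd -> last char: d
  3: cdddcdc$ -> last char: $
  4: dc$cdddc -> last char: c
  5: dcdc$cdd -> last char: d
  6: ddcdc$cd -> last char: d
  7: dddcdc$c -> last char: c


BWT = cdd$cddc


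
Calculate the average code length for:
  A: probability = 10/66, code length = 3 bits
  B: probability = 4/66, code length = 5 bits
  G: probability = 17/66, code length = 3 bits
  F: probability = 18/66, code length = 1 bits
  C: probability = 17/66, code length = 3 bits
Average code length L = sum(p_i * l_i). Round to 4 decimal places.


Weighted contributions p_i * l_i:
  A: (10/66) * 3 = 30/66
  B: (4/66) * 5 = 20/66
  G: (17/66) * 3 = 51/66
  F: (18/66) * 1 = 18/66
  C: (17/66) * 3 = 51/66
Sum = (30 + 20 + 51 + 18 + 51)/66 = 170/66

L = 170/66 = 2.5758 bits/symbol


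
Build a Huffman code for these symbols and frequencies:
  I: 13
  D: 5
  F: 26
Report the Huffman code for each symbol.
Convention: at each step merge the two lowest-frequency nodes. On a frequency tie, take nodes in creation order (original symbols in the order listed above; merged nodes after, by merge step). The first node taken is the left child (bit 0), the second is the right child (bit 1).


Huffman tree construction:
Step 1: Merge D(5) + I(13) = 18
Step 2: Merge (D+I)(18) + F(26) = 44
Read each symbol's code off the tree from the root (left child = 0, right child = 1).

Codes:
  I: 01 (length 2)
  D: 00 (length 2)
  F: 1 (length 1)
Average code length: 62/44 = 1.4091 bits/symbol


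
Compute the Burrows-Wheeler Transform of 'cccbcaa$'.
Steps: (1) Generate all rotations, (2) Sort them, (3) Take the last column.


Rotations (sorted):
  0: $cccbcaa -> last char: a
  1: a$cccbca -> last char: a
  2: aa$cccbc -> last char: c
  3: bcaa$ccc -> last char: c
  4: caa$cccb -> last char: b
  5: cbcaa$cc -> last char: c
  6: ccbcaa$c -> last char: c
  7: cccbcaa$ -> last char: $


BWT = aaccbcc$


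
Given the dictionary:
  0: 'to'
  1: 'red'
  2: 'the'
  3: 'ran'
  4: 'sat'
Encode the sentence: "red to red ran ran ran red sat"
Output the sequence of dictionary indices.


Look up each word in the dictionary:
  'red' -> 1
  'to' -> 0
  'red' -> 1
  'ran' -> 3
  'ran' -> 3
  'ran' -> 3
  'red' -> 1
  'sat' -> 4

Encoded: [1, 0, 1, 3, 3, 3, 1, 4]


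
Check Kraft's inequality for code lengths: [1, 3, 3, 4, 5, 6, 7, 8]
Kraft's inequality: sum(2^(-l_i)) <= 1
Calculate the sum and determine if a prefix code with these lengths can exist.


Sum = 2^(-1) + 2^(-3) + 2^(-3) + 2^(-4) + 2^(-5) + 2^(-6) + 2^(-7) + 2^(-8)
    = 0.5 + 0.125 + 0.125 + 0.0625 + 0.03125 + 0.015625 + 0.0078125 + 0.00390625
    = 223/256 = 0.87109375
Since 0.87109375 <= 1, Kraft's inequality IS satisfied.
A prefix code with these lengths CAN exist.

Kraft sum = 0.87109375. Satisfied.


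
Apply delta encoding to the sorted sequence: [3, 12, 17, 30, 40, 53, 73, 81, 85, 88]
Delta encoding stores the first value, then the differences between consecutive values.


First value: 3
Deltas:
  12 - 3 = 9
  17 - 12 = 5
  30 - 17 = 13
  40 - 30 = 10
  53 - 40 = 13
  73 - 53 = 20
  81 - 73 = 8
  85 - 81 = 4
  88 - 85 = 3


Delta encoded: [3, 9, 5, 13, 10, 13, 20, 8, 4, 3]


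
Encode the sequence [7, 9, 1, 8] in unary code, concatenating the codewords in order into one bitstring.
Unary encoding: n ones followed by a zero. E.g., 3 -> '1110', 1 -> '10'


Encode each number as n ones followed by a terminating 0:
  7 -> 11111110 (8 bits)
  9 -> 1111111110 (10 bits)
  1 -> 10 (2 bits)
  8 -> 111111110 (9 bits)
Total length = 8 + 10 + 2 + 9 = 29 bits.

Unary([7, 9, 1, 8]) = 11111110111111111010111111110 (29 bits)


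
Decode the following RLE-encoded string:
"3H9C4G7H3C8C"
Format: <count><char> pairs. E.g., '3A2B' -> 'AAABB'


Expanding each <count><char> pair:
  3H -> 'HHH'
  9C -> 'CCCCCCCCC'
  4G -> 'GGGG'
  7H -> 'HHHHHHH'
  3C -> 'CCC'
  8C -> 'CCCCCCCC'

Decoded = HHHCCCCCCCCCGGGGHHHHHHHCCCCCCCCCCC


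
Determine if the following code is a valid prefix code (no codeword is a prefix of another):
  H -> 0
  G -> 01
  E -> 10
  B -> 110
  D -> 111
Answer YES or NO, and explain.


Checking each pair (does one codeword prefix another?):
  H='0' vs G='01': prefix -- VIOLATION

NO -- this is NOT a valid prefix code. H (0) is a prefix of G (01).


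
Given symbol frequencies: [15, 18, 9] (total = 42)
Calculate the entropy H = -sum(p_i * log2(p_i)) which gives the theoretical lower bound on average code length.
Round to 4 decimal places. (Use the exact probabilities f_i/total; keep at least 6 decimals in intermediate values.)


Per-symbol terms -p_i * log2(p_i) with p_i = f_i/42:
  p = 15/42 = 0.357143: log2(p) = -1.485427, -p*log2(p) = 0.530510
  p = 18/42 = 0.428571: log2(p) = -1.222392, -p*log2(p) = 0.523882
  p = 9/42 = 0.214286: log2(p) = -2.222392, -p*log2(p) = 0.476227
H = 0.530510 + 0.523882 + 0.476227 = 1.530619

H = 1.5306 bits/symbol


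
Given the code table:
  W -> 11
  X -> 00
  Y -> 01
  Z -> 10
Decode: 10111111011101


Decoding:
10 -> Z
11 -> W
11 -> W
11 -> W
01 -> Y
11 -> W
01 -> Y


Result: ZWWWYWY


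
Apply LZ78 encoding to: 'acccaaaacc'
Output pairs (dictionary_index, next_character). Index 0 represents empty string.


LZ78 encoding steps:
Dictionary: {0: ''}
Step 1: w='' (idx 0), next='a' -> output (0, 'a'), add 'a' as idx 1
Step 2: w='' (idx 0), next='c' -> output (0, 'c'), add 'c' as idx 2
Step 3: w='c' (idx 2), next='c' -> output (2, 'c'), add 'cc' as idx 3
Step 4: w='a' (idx 1), next='a' -> output (1, 'a'), add 'aa' as idx 4
Step 5: w='aa' (idx 4), next='c' -> output (4, 'c'), add 'aac' as idx 5
Step 6: w='c' (idx 2), end of input -> output (2, '')


Encoded: [(0, 'a'), (0, 'c'), (2, 'c'), (1, 'a'), (4, 'c'), (2, '')]


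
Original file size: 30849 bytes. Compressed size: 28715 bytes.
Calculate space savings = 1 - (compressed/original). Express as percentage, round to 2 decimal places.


ratio = compressed/original = 28715/30849 = 0.930824
savings = 1 - ratio = 1 - 0.930824 = 0.069176
as a percentage: 0.069176 * 100 = 6.92%

Space savings = 1 - 28715/30849 = 6.92%


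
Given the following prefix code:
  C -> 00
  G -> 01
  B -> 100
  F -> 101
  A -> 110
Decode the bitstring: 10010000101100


Decoding step by step:
Bits 100 -> B
Bits 100 -> B
Bits 00 -> C
Bits 101 -> F
Bits 100 -> B


Decoded message: BBCFB


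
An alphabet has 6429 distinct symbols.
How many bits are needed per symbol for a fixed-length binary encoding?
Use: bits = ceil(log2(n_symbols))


log2(6429) = 12.6504
Bracket: 2^12 = 4096 < 6429 <= 2^13 = 8192
So ceil(log2(6429)) = 13

bits = ceil(log2(6429)) = ceil(12.6504) = 13 bits


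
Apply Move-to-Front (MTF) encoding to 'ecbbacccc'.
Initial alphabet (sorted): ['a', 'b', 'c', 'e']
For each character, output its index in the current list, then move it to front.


MTF encoding:
'e': index 3 in ['a', 'b', 'c', 'e'] -> ['e', 'a', 'b', 'c']
'c': index 3 in ['e', 'a', 'b', 'c'] -> ['c', 'e', 'a', 'b']
'b': index 3 in ['c', 'e', 'a', 'b'] -> ['b', 'c', 'e', 'a']
'b': index 0 in ['b', 'c', 'e', 'a'] -> ['b', 'c', 'e', 'a']
'a': index 3 in ['b', 'c', 'e', 'a'] -> ['a', 'b', 'c', 'e']
'c': index 2 in ['a', 'b', 'c', 'e'] -> ['c', 'a', 'b', 'e']
'c': index 0 in ['c', 'a', 'b', 'e'] -> ['c', 'a', 'b', 'e']
'c': index 0 in ['c', 'a', 'b', 'e'] -> ['c', 'a', 'b', 'e']
'c': index 0 in ['c', 'a', 'b', 'e'] -> ['c', 'a', 'b', 'e']


Output: [3, 3, 3, 0, 3, 2, 0, 0, 0]


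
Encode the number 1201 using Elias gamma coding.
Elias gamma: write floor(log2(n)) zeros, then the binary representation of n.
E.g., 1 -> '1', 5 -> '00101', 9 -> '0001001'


num_bits = floor(log2(1201)) + 1 = 11
leading_zeros = num_bits - 1 = 10
binary(1201) = 10010110001

Elias gamma(1201) = '0000000000' + '10010110001' = 000000000010010110001 (21 bits)


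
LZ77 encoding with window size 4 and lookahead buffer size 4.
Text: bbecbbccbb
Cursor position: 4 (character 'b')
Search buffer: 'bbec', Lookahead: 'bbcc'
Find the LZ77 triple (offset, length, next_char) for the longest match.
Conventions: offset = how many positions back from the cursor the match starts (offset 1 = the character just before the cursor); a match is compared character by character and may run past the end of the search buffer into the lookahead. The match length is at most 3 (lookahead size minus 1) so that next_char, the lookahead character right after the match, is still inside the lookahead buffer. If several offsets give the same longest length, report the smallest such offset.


Try each offset into the search buffer:
  offset=1 (pos 3, char 'c'): match length 0
  offset=2 (pos 2, char 'e'): match length 0
  offset=3 (pos 1, char 'b'): match length 1
  offset=4 (pos 0, char 'b'): match length 2
Longest match has length 2 at offset 4.
next_char = character at position 4 + 2 = 6 -> 'c'

Best match: offset=4, length=2 (matching 'bb' starting at position 0)
LZ77 triple: (4, 2, 'c')


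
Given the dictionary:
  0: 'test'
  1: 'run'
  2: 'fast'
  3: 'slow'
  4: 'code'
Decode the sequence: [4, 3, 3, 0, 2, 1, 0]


Look up each index in the dictionary:
  4 -> 'code'
  3 -> 'slow'
  3 -> 'slow'
  0 -> 'test'
  2 -> 'fast'
  1 -> 'run'
  0 -> 'test'

Decoded: "code slow slow test fast run test"


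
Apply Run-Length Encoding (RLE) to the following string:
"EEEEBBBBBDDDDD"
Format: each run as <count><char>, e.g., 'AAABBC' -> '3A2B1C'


Scanning runs left to right:
  i=0: run of 'E' x 4 -> '4E'
  i=4: run of 'B' x 5 -> '5B'
  i=9: run of 'D' x 5 -> '5D'

RLE = 4E5B5D


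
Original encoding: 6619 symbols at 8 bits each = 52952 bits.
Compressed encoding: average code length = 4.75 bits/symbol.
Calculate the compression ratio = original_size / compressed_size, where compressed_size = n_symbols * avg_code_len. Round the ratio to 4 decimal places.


original_size = n_symbols * orig_bits = 6619 * 8 = 52952 bits
compressed_size = n_symbols * avg_code_len = 6619 * 4.75 = 31440.25 bits
ratio = original_size / compressed_size = 52952 / 31440.25 = 1.6842

Compression ratio = 1.6842


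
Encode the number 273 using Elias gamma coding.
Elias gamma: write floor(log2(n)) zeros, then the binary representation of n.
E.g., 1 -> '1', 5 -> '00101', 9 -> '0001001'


num_bits = floor(log2(273)) + 1 = 9
leading_zeros = num_bits - 1 = 8
binary(273) = 100010001

Elias gamma(273) = '00000000' + '100010001' = 00000000100010001 (17 bits)


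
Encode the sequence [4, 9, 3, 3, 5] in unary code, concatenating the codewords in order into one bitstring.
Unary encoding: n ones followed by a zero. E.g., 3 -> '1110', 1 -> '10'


Encode each number as n ones followed by a terminating 0:
  4 -> 11110 (5 bits)
  9 -> 1111111110 (10 bits)
  3 -> 1110 (4 bits)
  3 -> 1110 (4 bits)
  5 -> 111110 (6 bits)
Total length = 5 + 10 + 4 + 4 + 6 = 29 bits.

Unary([4, 9, 3, 3, 5]) = 11110111111111011101110111110 (29 bits)


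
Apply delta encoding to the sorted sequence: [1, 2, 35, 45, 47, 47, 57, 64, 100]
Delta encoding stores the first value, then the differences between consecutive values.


First value: 1
Deltas:
  2 - 1 = 1
  35 - 2 = 33
  45 - 35 = 10
  47 - 45 = 2
  47 - 47 = 0
  57 - 47 = 10
  64 - 57 = 7
  100 - 64 = 36


Delta encoded: [1, 1, 33, 10, 2, 0, 10, 7, 36]


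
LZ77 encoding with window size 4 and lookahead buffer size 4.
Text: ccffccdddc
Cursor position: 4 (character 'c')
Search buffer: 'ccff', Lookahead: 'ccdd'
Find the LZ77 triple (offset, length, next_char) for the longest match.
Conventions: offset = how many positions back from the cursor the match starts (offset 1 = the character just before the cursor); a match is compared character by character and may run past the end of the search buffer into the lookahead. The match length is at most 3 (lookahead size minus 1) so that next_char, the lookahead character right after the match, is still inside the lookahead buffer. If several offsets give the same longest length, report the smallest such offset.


Try each offset into the search buffer:
  offset=1 (pos 3, char 'f'): match length 0
  offset=2 (pos 2, char 'f'): match length 0
  offset=3 (pos 1, char 'c'): match length 1
  offset=4 (pos 0, char 'c'): match length 2
Longest match has length 2 at offset 4.
next_char = character at position 4 + 2 = 6 -> 'd'

Best match: offset=4, length=2 (matching 'cc' starting at position 0)
LZ77 triple: (4, 2, 'd')


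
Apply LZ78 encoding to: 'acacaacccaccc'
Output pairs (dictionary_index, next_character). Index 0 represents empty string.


LZ78 encoding steps:
Dictionary: {0: ''}
Step 1: w='' (idx 0), next='a' -> output (0, 'a'), add 'a' as idx 1
Step 2: w='' (idx 0), next='c' -> output (0, 'c'), add 'c' as idx 2
Step 3: w='a' (idx 1), next='c' -> output (1, 'c'), add 'ac' as idx 3
Step 4: w='a' (idx 1), next='a' -> output (1, 'a'), add 'aa' as idx 4
Step 5: w='c' (idx 2), next='c' -> output (2, 'c'), add 'cc' as idx 5
Step 6: w='c' (idx 2), next='a' -> output (2, 'a'), add 'ca' as idx 6
Step 7: w='cc' (idx 5), next='c' -> output (5, 'c'), add 'ccc' as idx 7


Encoded: [(0, 'a'), (0, 'c'), (1, 'c'), (1, 'a'), (2, 'c'), (2, 'a'), (5, 'c')]


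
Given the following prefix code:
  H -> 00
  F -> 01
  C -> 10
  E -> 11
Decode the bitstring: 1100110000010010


Decoding step by step:
Bits 11 -> E
Bits 00 -> H
Bits 11 -> E
Bits 00 -> H
Bits 00 -> H
Bits 01 -> F
Bits 00 -> H
Bits 10 -> C


Decoded message: EHEHHFHC


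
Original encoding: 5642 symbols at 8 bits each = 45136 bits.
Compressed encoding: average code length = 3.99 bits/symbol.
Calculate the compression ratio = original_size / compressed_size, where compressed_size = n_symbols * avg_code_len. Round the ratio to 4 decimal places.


original_size = n_symbols * orig_bits = 5642 * 8 = 45136 bits
compressed_size = n_symbols * avg_code_len = 5642 * 3.99 = 22511.58 bits
ratio = original_size / compressed_size = 45136 / 22511.58 = 2.005

Compression ratio = 2.005


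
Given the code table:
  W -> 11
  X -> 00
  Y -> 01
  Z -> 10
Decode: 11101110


Decoding:
11 -> W
10 -> Z
11 -> W
10 -> Z


Result: WZWZ


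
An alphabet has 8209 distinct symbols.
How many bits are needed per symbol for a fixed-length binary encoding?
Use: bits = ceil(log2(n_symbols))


log2(8209) = 13.003
Bracket: 2^13 = 8192 < 8209 <= 2^14 = 16384
So ceil(log2(8209)) = 14

bits = ceil(log2(8209)) = ceil(13.003) = 14 bits


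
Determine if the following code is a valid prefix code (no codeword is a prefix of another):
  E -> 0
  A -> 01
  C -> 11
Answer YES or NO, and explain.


Checking each pair (does one codeword prefix another?):
  E='0' vs A='01': prefix -- VIOLATION

NO -- this is NOT a valid prefix code. E (0) is a prefix of A (01).


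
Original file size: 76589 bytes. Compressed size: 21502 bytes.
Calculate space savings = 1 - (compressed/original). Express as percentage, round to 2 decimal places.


ratio = compressed/original = 21502/76589 = 0.280745
savings = 1 - ratio = 1 - 0.280745 = 0.719255
as a percentage: 0.719255 * 100 = 71.93%

Space savings = 1 - 21502/76589 = 71.93%


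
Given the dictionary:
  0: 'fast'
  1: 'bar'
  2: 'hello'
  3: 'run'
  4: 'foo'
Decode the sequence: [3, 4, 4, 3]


Look up each index in the dictionary:
  3 -> 'run'
  4 -> 'foo'
  4 -> 'foo'
  3 -> 'run'

Decoded: "run foo foo run"


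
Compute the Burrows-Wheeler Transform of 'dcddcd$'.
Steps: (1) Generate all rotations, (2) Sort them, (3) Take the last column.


Rotations (sorted):
  0: $dcddcd -> last char: d
  1: cd$dcdd -> last char: d
  2: cddcd$d -> last char: d
  3: d$dcddc -> last char: c
  4: dcd$dcd -> last char: d
  5: dcddcd$ -> last char: $
  6: ddcd$dc -> last char: c


BWT = dddcd$c


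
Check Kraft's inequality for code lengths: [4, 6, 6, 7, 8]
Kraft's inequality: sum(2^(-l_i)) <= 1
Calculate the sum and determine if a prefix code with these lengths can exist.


Sum = 2^(-4) + 2^(-6) + 2^(-6) + 2^(-7) + 2^(-8)
    = 0.0625 + 0.015625 + 0.015625 + 0.0078125 + 0.00390625
    = 27/256 = 0.10546875
Since 0.10546875 <= 1, Kraft's inequality IS satisfied.
A prefix code with these lengths CAN exist.

Kraft sum = 0.10546875. Satisfied.


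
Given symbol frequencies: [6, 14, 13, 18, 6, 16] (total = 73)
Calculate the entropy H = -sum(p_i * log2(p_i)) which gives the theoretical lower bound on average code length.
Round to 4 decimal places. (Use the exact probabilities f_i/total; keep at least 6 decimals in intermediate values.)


Per-symbol terms -p_i * log2(p_i) with p_i = f_i/73:
  p = 6/73 = 0.082192: log2(p) = -3.604862, -p*log2(p) = 0.296290
  p = 14/73 = 0.191781: log2(p) = -2.382470, -p*log2(p) = 0.456912
  p = 13/73 = 0.178082: log2(p) = -2.489385, -p*log2(p) = 0.443315
  p = 18/73 = 0.246575: log2(p) = -2.019900, -p*log2(p) = 0.498057
  p = 6/73 = 0.082192: log2(p) = -3.604862, -p*log2(p) = 0.296290
  p = 16/73 = 0.219178: log2(p) = -2.189825, -p*log2(p) = 0.479962
H = 0.296290 + 0.456912 + 0.443315 + 0.498057 + 0.296290 + 0.479962 = 2.470826

H = 2.4708 bits/symbol
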